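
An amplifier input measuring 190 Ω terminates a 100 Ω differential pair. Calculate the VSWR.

VSWR ≈ 1.9

Γ = (190 − 100)/(190 + 100) = 0.31
VSWR = (1 + 0.31)/(1 − 0.31)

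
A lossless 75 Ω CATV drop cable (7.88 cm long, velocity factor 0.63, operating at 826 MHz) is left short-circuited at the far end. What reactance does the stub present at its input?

X_in ≈ -111 Ω (capacitive)

λ = v/f = 0.63·c / 826 MHz = 0.229 m
βl = 2π·l/λ = 2π × 0.344 = 124°
tan(βl) = -1.48
For a short-circuited stub, Z_in = jZ_0·tan(βl)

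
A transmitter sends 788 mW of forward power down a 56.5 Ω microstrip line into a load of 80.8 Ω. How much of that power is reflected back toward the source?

P_reflected ≈ 24.7 mW

Γ = (80.8 − 56.5)/(80.8 + 56.5) = 0.177
|Γ|² = 0.0313
P_refl = |Γ|²·P_inc = 24.7 mW, P_del = (1 − |Γ|²)·P_inc = 763 mW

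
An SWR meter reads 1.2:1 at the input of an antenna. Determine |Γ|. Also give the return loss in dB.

|Γ| ≈ 0.0909; return loss ≈ 20.8 dB

|Γ| = (S − 1)/(S + 1) = (1.2 − 1)/(1.2 + 1) = 0.2/2.2
RL = −20·log₁₀|Γ| = −20·log₁₀(0.0909)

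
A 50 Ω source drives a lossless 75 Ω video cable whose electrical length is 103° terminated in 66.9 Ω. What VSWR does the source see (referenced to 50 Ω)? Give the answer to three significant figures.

tan(βl) = -4.33
Z_in = Z_0·(Z_L + jZ_0·tanβl)/(Z_0 + jZ_L·tanβl) = 83 − j4.17 Ω
Γ_s = (Z_in − Z_s)/(Z_in + Z_s) = (33 − j4.17)/(133 − j4.17), |Γ_s| = 0.25
VSWR = (1 + |Γ_s|)/(1 − |Γ_s|)

VSWR ≈ 1.67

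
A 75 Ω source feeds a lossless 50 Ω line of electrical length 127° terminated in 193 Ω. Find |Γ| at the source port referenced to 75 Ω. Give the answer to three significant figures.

tan(βl) = -1.33
Z_in = Z_0·(Z_L + jZ_0·tanβl)/(Z_0 + jZ_L·tanβl) = 19.6 + j33.9 Ω
Γ_s = (Z_in − Z_s)/(Z_in + Z_s) = (-55.4 + j33.9)/(94.6 + j33.9), |Γ_s| = 0.647

|Γ| ≈ 0.647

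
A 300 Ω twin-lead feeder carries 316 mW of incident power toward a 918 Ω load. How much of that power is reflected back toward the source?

Γ = (918 − 300)/(918 + 300) = 0.507
|Γ|² = 0.257
P_refl = |Γ|²·P_inc = 81.4 mW, P_del = (1 − |Γ|²)·P_inc = 235 mW

P_reflected ≈ 81.4 mW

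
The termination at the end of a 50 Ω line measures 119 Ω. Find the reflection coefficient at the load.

Γ = 0.408

Γ = (Z_L − Z_0)/(Z_L + Z_0) = (119 − 50)/(119 + 50) = 69/169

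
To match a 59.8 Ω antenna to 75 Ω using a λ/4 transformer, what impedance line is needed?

Z_qwt = √(Z_0·R_L) = √(75 × 59.8) = √4485

Z_qwt ≈ 67 Ω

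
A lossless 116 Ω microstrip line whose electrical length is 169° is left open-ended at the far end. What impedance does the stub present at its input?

tan(βl) = -0.194
For an open-ended stub, Z_in = −jZ_0·cot(βl) = −jZ_0/tan(βl)

Z_in ≈ +j597 Ω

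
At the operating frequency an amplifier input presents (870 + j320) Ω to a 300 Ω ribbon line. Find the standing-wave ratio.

VSWR ≈ 3.34

Γ = (Z_L − Z_0)/(Z_L + Z_0) = (570 + j320)/(1170 + j320)
|Γ| = 654/1210 = 0.539
VSWR = (1 + |Γ|)/(1 − |Γ|) = 1.54/0.461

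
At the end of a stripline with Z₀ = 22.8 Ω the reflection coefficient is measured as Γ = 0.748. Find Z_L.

Z_L ≈ 158 Ω

Z_L = Z_0·(1 + Γ)/(1 − Γ) = 22.8·(1.75)/(0.252)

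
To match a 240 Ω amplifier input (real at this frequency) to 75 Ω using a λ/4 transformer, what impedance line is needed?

Z_qwt = √(Z_0·R_L) = √(75 × 240) = √18000

Z_qwt ≈ 134 Ω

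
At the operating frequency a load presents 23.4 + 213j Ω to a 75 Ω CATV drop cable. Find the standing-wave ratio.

Γ = (Z_L − Z_0)/(Z_L + Z_0) = (-51.6 + j213)/(98.4 + j213)
|Γ| = 219/235 = 0.934
VSWR = (1 + |Γ|)/(1 − |Γ|) = 1.93/0.0659

VSWR ≈ 29.3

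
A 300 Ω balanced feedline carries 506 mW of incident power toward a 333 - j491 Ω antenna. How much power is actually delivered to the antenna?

P_delivered ≈ 315 mW

|Γ| = |(33 − j491)/(633 − j491)| = 0.614
|Γ|² = 0.377
P_refl = |Γ|²·P_inc = 191 mW, P_del = (1 − |Γ|²)·P_inc = 315 mW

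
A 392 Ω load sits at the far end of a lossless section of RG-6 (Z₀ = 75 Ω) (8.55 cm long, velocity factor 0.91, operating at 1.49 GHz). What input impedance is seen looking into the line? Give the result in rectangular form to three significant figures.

λ = v/f = 0.91·c / 1.49 GHz = 0.183 m
βl = 2π·l/λ = 2π × 0.467 = 168°
tan(βl) = tan(168°) = -0.213
Z_in = Z_0·(Z_L + jZ_0·tanβl)/(Z_0 + jZ_L·tanβl)
     = 75·(392 − j16)/(75 − j83.4)

Z_in ≈ 183 + j188 Ω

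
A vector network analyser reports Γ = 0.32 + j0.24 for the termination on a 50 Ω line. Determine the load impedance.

Z_L ≈ 80.8 + j46.2 Ω

Z_L = Z_0·(1 + Γ)/(1 − Γ) = 50·(1.32 + j0.24)/(0.68 − j0.24)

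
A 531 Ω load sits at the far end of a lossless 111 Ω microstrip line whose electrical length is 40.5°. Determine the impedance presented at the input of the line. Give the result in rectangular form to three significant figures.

tan(βl) = tan(40.5°) = 0.854
Z_in = Z_0·(Z_L + jZ_0·tanβl)/(Z_0 + jZ_L·tanβl)
     = 111·(531 + j94.8)/(111 + j454)

Z_in ≈ 51.9 − j117 Ω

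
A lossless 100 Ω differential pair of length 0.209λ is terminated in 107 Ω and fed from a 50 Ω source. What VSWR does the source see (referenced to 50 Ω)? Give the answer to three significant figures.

VSWR ≈ 1.89

βl = 2π × 0.209 = 75.2°
tan(βl) = 3.8
Z_in = Z_0·(Z_L + jZ_0·tanβl)/(Z_0 + jZ_L·tanβl) = 94.2 − j3.14 Ω
Γ_s = (Z_in − Z_s)/(Z_in + Z_s) = (44.2 − j3.14)/(144 − j3.14), |Γ_s| = 0.307
VSWR = (1 + |Γ_s|)/(1 − |Γ_s|)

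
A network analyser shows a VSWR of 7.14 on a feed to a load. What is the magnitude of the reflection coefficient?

|Γ| = (S − 1)/(S + 1) = (7.14 − 1)/(7.14 + 1) = 6.14/8.14

|Γ| ≈ 0.754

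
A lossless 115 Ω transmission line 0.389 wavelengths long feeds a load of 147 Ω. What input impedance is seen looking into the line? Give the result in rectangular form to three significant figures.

βl = 2π × 0.389 = 140°
tan(βl) = tan(140°) = -0.838
Z_in = Z_0·(Z_L + jZ_0·tanβl)/(Z_0 + jZ_L·tanβl)
     = 115·(147 − j96.4)/(115 − j123)

Z_in ≈ 117 + j28.4 Ω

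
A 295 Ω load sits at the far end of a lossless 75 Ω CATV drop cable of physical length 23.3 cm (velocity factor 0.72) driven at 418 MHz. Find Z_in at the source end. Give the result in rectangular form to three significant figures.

Z_in ≈ 126 + j135 Ω

λ = v/f = 0.72·c / 418 MHz = 0.517 m
βl = 2π·l/λ = 2π × 0.451 = 162°
tan(βl) = tan(162°) = -0.319
Z_in = Z_0·(Z_L + jZ_0·tanβl)/(Z_0 + jZ_L·tanβl)
     = 75·(295 − j23.9)/(75 − j94)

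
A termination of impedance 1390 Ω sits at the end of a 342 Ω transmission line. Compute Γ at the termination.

Γ = (Z_L − Z_0)/(Z_L + Z_0) = (1390 − 342)/(1390 + 342) = 1048/1732

Γ = 0.605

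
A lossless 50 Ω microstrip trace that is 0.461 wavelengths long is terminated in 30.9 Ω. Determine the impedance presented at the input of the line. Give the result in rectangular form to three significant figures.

βl = 2π × 0.461 = 166°
tan(βl) = tan(166°) = -0.25
Z_in = Z_0·(Z_L + jZ_0·tanβl)/(Z_0 + jZ_L·tanβl)
     = 50·(30.9 − j12.5)/(50 − j7.73)

Z_in ≈ 32.1 − j7.55 Ω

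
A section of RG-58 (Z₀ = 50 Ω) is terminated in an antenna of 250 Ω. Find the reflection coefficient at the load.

Γ = 0.667

Γ = (Z_L − Z_0)/(Z_L + Z_0) = (250 − 50)/(250 + 50) = 200/300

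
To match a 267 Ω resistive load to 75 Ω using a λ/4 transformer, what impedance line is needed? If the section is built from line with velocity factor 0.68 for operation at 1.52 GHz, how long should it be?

Z_qwt ≈ 142 Ω; length ≈ 3.36 cm

Z_qwt = √(Z_0·R_L) = √(75 × 267) = √20020
λ = 0.68·c/f = 0.134 m, so l = λ/4 = 0.0336 m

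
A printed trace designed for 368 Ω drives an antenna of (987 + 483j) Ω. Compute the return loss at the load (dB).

RL ≈ 5.26 dB

Γ = (619 + j483)/(1355 + j483), |Γ| = 0.546
RL = −20·log₁₀|Γ| = −20·log₁₀(0.546)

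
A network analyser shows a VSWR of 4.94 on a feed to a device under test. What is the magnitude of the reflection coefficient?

|Γ| ≈ 0.663

|Γ| = (S − 1)/(S + 1) = (4.94 − 1)/(4.94 + 1) = 3.94/5.94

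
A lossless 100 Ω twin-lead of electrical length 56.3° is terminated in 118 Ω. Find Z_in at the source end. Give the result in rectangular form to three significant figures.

tan(βl) = tan(56.3°) = 1.5
Z_in = Z_0·(Z_L + jZ_0·tanβl)/(Z_0 + jZ_L·tanβl)
     = 100·(118 + j150)/(100 + j177)

Z_in ≈ 92.8 − j14.2 Ω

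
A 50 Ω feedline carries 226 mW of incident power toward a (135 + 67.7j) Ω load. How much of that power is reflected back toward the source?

P_reflected ≈ 68.8 mW

|Γ| = |(85 + j67.7)/(185 + j67.7)| = 0.552
|Γ|² = 0.304
P_refl = |Γ|²·P_inc = 68.8 mW, P_del = (1 − |Γ|²)·P_inc = 157 mW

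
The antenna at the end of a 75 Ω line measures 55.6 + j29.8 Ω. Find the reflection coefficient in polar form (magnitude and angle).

Γ = (Z_L − Z_0)/(Z_L + Z_0) = (-19.4 + j29.8)/(130.6 + j29.8)
|Γ| = 35.6/134 = 0.265

Γ ≈ 0.265 ∠ 110°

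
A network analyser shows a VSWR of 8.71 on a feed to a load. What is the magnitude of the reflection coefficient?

|Γ| = (S − 1)/(S + 1) = (8.71 − 1)/(8.71 + 1) = 7.71/9.71

|Γ| ≈ 0.794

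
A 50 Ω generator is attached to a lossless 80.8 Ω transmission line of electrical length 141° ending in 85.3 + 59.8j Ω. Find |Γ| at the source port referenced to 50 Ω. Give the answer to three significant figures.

|Γ| ≈ 0.218

tan(βl) = -0.81
Z_in = Z_0·(Z_L + jZ_0·tanβl)/(Z_0 + jZ_L·tanβl) = 42.9 + j19.4 Ω
Γ_s = (Z_in − Z_s)/(Z_in + Z_s) = (-7.05 + j19.4)/(92.9 + j19.4), |Γ_s| = 0.218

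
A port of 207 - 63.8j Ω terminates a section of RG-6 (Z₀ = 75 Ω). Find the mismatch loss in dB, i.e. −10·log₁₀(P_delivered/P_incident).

Γ = (132 − j63.8)/(282 − j63.8), |Γ| = 0.507
|Γ|² = 0.257, so P_del/P_inc = 1 − |Γ|² = 0.743
ML = −10·log₁₀(1 − |Γ|²)

mismatch loss ≈ 1.29 dB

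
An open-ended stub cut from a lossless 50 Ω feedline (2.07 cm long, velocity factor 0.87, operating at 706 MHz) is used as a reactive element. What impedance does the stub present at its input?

λ = v/f = 0.87·c / 706 MHz = 0.37 m
βl = 2π·l/λ = 2π × 0.056 = 20.2°
tan(βl) = 0.367
For an open-ended stub, Z_in = −jZ_0·cot(βl) = −jZ_0/tan(βl)

Z_in ≈ −j136 Ω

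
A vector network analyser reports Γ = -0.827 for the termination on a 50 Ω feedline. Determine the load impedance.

Z_L = Z_0·(1 + Γ)/(1 − Γ) = 50·(0.173)/(1.83)

Z_L ≈ 4.73 Ω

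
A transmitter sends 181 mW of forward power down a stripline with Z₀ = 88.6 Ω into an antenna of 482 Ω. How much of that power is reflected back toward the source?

Γ = (482 − 88.6)/(482 + 88.6) = 0.689
|Γ|² = 0.475
P_refl = |Γ|²·P_inc = 86 mW, P_del = (1 − |Γ|²)·P_inc = 95 mW

P_reflected ≈ 86 mW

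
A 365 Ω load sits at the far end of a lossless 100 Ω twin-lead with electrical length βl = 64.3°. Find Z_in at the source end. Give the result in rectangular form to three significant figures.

Z_in ≈ 33.2 − j43.8 Ω

tan(βl) = tan(64.3°) = 2.08
Z_in = Z_0·(Z_L + jZ_0·tanβl)/(Z_0 + jZ_L·tanβl)
     = 100·(365 + j208)/(100 + j758)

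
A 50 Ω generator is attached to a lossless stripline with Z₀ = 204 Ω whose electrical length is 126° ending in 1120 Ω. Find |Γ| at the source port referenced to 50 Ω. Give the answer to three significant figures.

|Γ| ≈ 0.8

tan(βl) = -1.38
Z_in = Z_0·(Z_L + jZ_0·tanβl)/(Z_0 + jZ_L·tanβl) = 55.8 + j141 Ω
Γ_s = (Z_in − Z_s)/(Z_in + Z_s) = (5.79 + j141)/(106 + j141), |Γ_s| = 0.8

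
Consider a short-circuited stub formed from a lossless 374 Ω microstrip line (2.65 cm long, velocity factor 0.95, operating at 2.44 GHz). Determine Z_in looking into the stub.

Z_in ≈ +j2560 Ω

λ = v/f = 0.95·c / 2.44 GHz = 0.117 m
βl = 2π·l/λ = 2π × 0.227 = 81.7°
tan(βl) = 6.83
For a short-circuited stub, Z_in = jZ_0·tan(βl)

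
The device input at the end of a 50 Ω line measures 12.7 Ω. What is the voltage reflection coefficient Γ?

Γ = -0.595

Γ = (Z_L − Z_0)/(Z_L + Z_0) = (12.7 − 50)/(12.7 + 50) = -37.3/62.7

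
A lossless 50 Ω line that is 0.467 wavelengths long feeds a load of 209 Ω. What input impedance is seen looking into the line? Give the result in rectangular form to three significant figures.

Z_in ≈ 123 + j97.7 Ω

βl = 2π × 0.467 = 168°
tan(βl) = tan(168°) = -0.21
Z_in = Z_0·(Z_L + jZ_0·tanβl)/(Z_0 + jZ_L·tanβl)
     = 50·(209 − j10.5)/(50 − j44)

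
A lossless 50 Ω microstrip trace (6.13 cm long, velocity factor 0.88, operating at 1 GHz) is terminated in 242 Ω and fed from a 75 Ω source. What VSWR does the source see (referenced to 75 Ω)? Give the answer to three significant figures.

λ = v/f = 0.88·c / 1 GHz = 0.264 m
βl = 2π·l/λ = 2π × 0.232 = 83.6°
tan(βl) = 8.9
Z_in = Z_0·(Z_L + jZ_0·tanβl)/(Z_0 + jZ_L·tanβl) = 10.5 − j5.37 Ω
Γ_s = (Z_in − Z_s)/(Z_in + Z_s) = (-64.5 − j5.37)/(85.5 − j5.37), |Γ_s| = 0.756
VSWR = (1 + |Γ_s|)/(1 − |Γ_s|)

VSWR ≈ 7.21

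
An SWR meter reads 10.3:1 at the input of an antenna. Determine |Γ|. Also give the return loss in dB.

|Γ| ≈ 0.823; return loss ≈ 1.69 dB

|Γ| = (S − 1)/(S + 1) = (10.3 − 1)/(10.3 + 1) = 9.3/11.3
RL = −20·log₁₀|Γ| = −20·log₁₀(0.823)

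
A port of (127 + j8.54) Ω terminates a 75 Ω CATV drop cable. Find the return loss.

RL ≈ 11.7 dB

Γ = (52 + j8.54)/(202 + j8.54), |Γ| = 0.261
RL = −20·log₁₀|Γ| = −20·log₁₀(0.261)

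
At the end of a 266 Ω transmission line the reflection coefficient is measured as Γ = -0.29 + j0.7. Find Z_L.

Z_L ≈ 52.6 + j173 Ω

Z_L = Z_0·(1 + Γ)/(1 − Γ) = 266·(0.71 + j0.7)/(1.29 − j0.7)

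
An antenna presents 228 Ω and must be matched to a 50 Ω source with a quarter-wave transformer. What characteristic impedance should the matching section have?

Z_qwt = √(Z_0·R_L) = √(50 × 228) = √11400

Z_qwt ≈ 107 Ω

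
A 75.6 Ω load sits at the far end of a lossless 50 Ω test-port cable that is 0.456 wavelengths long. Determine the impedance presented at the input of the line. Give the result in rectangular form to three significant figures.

βl = 2π × 0.456 = 164°
tan(βl) = tan(164°) = -0.284
Z_in = Z_0·(Z_L + jZ_0·tanβl)/(Z_0 + jZ_L·tanβl)
     = 50·(75.6 − j14.2)/(50 − j21.4)

Z_in ≈ 69 + j15.4 Ω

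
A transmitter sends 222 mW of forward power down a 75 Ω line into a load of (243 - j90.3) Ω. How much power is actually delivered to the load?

P_delivered ≈ 148 mW

|Γ| = |(168 − j90.3)/(318 − j90.3)| = 0.577
|Γ|² = 0.333
P_refl = |Γ|²·P_inc = 73.9 mW, P_del = (1 − |Γ|²)·P_inc = 148 mW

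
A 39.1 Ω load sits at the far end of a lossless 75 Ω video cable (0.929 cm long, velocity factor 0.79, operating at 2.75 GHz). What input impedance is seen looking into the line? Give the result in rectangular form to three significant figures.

Z_in ≈ 54.8 + j37.4 Ω

λ = v/f = 0.79·c / 2.75 GHz = 0.0862 m
βl = 2π·l/λ = 2π × 0.108 = 38.8°
tan(βl) = tan(38.8°) = 0.804
Z_in = Z_0·(Z_L + jZ_0·tanβl)/(Z_0 + jZ_L·tanβl)
     = 75·(39.1 + j60.3)/(75 + j31.4)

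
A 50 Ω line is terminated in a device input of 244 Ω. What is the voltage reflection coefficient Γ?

Γ = 0.66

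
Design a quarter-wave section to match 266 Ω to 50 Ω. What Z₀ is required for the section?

Z_qwt = √(Z_0·R_L) = √(50 × 266) = √13300

Z_qwt ≈ 115 Ω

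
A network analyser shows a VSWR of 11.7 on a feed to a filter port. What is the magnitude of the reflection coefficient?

|Γ| ≈ 0.843

|Γ| = (S − 1)/(S + 1) = (11.7 − 1)/(11.7 + 1) = 10.7/12.7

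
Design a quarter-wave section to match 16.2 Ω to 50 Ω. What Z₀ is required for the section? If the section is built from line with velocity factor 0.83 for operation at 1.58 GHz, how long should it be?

Z_qwt ≈ 28.5 Ω; length ≈ 3.94 cm

Z_qwt = √(Z_0·R_L) = √(50 × 16.2) = √810
λ = 0.83·c/f = 0.158 m, so l = λ/4 = 0.0394 m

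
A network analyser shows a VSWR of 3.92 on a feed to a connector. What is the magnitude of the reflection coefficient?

|Γ| = (S − 1)/(S + 1) = (3.92 − 1)/(3.92 + 1) = 2.92/4.92

|Γ| ≈ 0.593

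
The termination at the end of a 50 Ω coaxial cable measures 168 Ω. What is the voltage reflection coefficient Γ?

Γ = 0.541

Γ = (Z_L − Z_0)/(Z_L + Z_0) = (168 − 50)/(168 + 50) = 118/218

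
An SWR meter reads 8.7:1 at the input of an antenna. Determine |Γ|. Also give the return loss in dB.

|Γ| = (S − 1)/(S + 1) = (8.7 − 1)/(8.7 + 1) = 7.7/9.7
RL = −20·log₁₀|Γ| = −20·log₁₀(0.794)

|Γ| ≈ 0.794; return loss ≈ 2.01 dB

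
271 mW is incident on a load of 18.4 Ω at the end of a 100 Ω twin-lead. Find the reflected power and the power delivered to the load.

P_reflected ≈ 129 mW; P_delivered ≈ 142 mW

Γ = (18.4 − 100)/(18.4 + 100) = -0.689
|Γ|² = 0.475
P_refl = |Γ|²·P_inc = 129 mW, P_del = (1 − |Γ|²)·P_inc = 142 mW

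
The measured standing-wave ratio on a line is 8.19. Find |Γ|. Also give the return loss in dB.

|Γ| ≈ 0.782; return loss ≈ 2.13 dB

|Γ| = (S − 1)/(S + 1) = (8.19 − 1)/(8.19 + 1) = 7.19/9.19
RL = −20·log₁₀|Γ| = −20·log₁₀(0.782)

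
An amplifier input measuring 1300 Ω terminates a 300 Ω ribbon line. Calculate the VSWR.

Γ = (1300 − 300)/(1300 + 300) = 0.625
VSWR = (1 + 0.625)/(1 − 0.625)

VSWR ≈ 4.33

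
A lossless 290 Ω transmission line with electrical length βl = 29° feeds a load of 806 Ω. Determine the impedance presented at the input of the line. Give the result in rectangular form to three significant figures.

tan(βl) = tan(29°) = 0.554
Z_in = Z_0·(Z_L + jZ_0·tanβl)/(Z_0 + jZ_L·tanβl)
     = 290·(806 + j161)/(290 + j447)

Z_in ≈ 312 − j320 Ω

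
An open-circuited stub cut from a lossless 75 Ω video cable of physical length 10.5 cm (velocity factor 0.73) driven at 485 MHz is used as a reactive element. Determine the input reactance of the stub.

λ = v/f = 0.73·c / 485 MHz = 0.452 m
βl = 2π·l/λ = 2π × 0.233 = 83.7°
tan(βl) = 9.08
For an open-circuited stub, Z_in = −jZ_0·cot(βl) = −jZ_0/tan(βl)

X_in ≈ -8.26 Ω (capacitive)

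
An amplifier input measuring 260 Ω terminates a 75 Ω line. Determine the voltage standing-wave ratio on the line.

Γ = (260 − 75)/(260 + 75) = 0.552
VSWR = (1 + 0.552)/(1 − 0.552)

VSWR ≈ 3.47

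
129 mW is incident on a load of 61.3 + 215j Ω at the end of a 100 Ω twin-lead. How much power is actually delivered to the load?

|Γ| = |(-38.7 + j215)/(161.3 + j215)| = 0.813
|Γ|² = 0.661
P_refl = |Γ|²·P_inc = 85.2 mW, P_del = (1 − |Γ|²)·P_inc = 43.8 mW

P_delivered ≈ 43.8 mW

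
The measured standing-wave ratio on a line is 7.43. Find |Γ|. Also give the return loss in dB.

|Γ| = (S − 1)/(S + 1) = (7.43 − 1)/(7.43 + 1) = 6.43/8.43
RL = −20·log₁₀|Γ| = −20·log₁₀(0.763)

|Γ| ≈ 0.763; return loss ≈ 2.35 dB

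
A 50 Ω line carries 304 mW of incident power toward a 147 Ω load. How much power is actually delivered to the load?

P_delivered ≈ 230 mW

Γ = (147 − 50)/(147 + 50) = 0.492
|Γ|² = 0.242
P_refl = |Γ|²·P_inc = 73.7 mW, P_del = (1 − |Γ|²)·P_inc = 230 mW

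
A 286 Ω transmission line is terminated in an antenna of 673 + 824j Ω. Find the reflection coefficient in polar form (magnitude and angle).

Γ = (Z_L − Z_0)/(Z_L + Z_0) = (387 + j824)/(959 + j824)
|Γ| = 910/1260 = 0.72

Γ ≈ 0.72 ∠ 24.2°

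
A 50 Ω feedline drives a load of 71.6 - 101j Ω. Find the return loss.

Γ = (21.6 − j101)/(121.6 − j101), |Γ| = 0.653
RL = −20·log₁₀|Γ| = −20·log₁₀(0.653)

RL ≈ 3.7 dB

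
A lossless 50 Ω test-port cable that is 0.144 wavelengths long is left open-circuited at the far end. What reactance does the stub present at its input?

X_in ≈ -39.3 Ω (capacitive)

βl = 2π × 0.144 = 51.8°
tan(βl) = 1.27
For an open-circuited stub, Z_in = −jZ_0·cot(βl) = −jZ_0/tan(βl)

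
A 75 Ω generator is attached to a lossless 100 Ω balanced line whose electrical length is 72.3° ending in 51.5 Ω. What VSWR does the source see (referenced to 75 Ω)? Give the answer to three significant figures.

tan(βl) = 3.13
Z_in = Z_0·(Z_L + jZ_0·tanβl)/(Z_0 + jZ_L·tanβl) = 155 + j63.9 Ω
Γ_s = (Z_in − Z_s)/(Z_in + Z_s) = (79.6 + j63.9)/(230 + j63.9), |Γ_s| = 0.428
VSWR = (1 + |Γ_s|)/(1 − |Γ_s|)

VSWR ≈ 2.5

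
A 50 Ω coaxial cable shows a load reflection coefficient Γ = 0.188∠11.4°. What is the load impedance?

Z_L ≈ 72.3 + j5.57 Ω

Z_L = Z_0·(1 + Γ)/(1 − Γ) = 50·(1.18 + j0.0372)/(0.816 − j0.0372)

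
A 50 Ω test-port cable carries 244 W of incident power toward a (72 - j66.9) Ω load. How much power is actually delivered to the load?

|Γ| = |(22 − j66.9)/(122 − j66.9)| = 0.506
|Γ|² = 0.256
P_refl = |Γ|²·P_inc = 62.5 W, P_del = (1 − |Γ|²)·P_inc = 181 W

P_delivered ≈ 181 W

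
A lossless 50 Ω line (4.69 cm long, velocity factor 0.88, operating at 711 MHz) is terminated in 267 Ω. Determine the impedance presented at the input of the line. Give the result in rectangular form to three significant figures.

Z_in ≈ 17.8 − j45.9 Ω

λ = v/f = 0.88·c / 711 MHz = 0.371 m
βl = 2π·l/λ = 2π × 0.126 = 45.5°
tan(βl) = tan(45.5°) = 1.02
Z_in = Z_0·(Z_L + jZ_0·tanβl)/(Z_0 + jZ_L·tanβl)
     = 50·(267 + j50.8)/(50 + j271)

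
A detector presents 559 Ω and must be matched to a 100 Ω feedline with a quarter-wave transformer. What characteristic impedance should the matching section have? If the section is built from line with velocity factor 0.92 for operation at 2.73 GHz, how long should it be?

Z_qwt = √(Z_0·R_L) = √(100 × 559) = √55900
λ = 0.92·c/f = 0.101 m, so l = λ/4 = 0.0253 m

Z_qwt ≈ 236 Ω; length ≈ 2.53 cm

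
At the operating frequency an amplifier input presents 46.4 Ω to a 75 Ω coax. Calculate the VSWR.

Γ = (46.4 − 75)/(46.4 + 75) = -0.236
VSWR = (1 + 0.236)/(1 − 0.236)

VSWR ≈ 1.62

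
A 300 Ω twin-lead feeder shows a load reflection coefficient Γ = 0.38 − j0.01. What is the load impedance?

Z_L ≈ 667 − j15.6 Ω

Z_L = Z_0·(1 + Γ)/(1 − Γ) = 300·(1.38 − j0.01)/(0.62 + j0.01)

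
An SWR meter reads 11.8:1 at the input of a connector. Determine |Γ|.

|Γ| ≈ 0.844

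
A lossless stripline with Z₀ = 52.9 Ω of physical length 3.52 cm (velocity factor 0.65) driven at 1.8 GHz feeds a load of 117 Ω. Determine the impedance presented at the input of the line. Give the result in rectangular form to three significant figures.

λ = v/f = 0.65·c / 1.8 GHz = 0.108 m
βl = 2π·l/λ = 2π × 0.325 = 117°
tan(βl) = tan(117°) = -1.96
Z_in = Z_0·(Z_L + jZ_0·tanβl)/(Z_0 + jZ_L·tanβl)
     = 52.9·(117 − j104)/(52.9 − j230)

Z_in ≈ 28.6 + j20.3 Ω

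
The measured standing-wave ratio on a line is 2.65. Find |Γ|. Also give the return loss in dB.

|Γ| = (S − 1)/(S + 1) = (2.65 − 1)/(2.65 + 1) = 1.65/3.65
RL = −20·log₁₀|Γ| = −20·log₁₀(0.452)

|Γ| ≈ 0.452; return loss ≈ 6.9 dB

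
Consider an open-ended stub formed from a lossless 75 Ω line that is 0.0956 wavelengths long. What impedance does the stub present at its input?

βl = 2π × 0.0956 = 34.4°
tan(βl) = 0.685
For an open-ended stub, Z_in = −jZ_0·cot(βl) = −jZ_0/tan(βl)

Z_in ≈ −j109 Ω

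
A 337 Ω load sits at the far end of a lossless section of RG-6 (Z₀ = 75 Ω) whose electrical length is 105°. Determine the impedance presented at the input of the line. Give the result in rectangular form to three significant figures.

Z_in ≈ 17.8 + j19 Ω

tan(βl) = tan(105°) = -3.73
Z_in = Z_0·(Z_L + jZ_0·tanβl)/(Z_0 + jZ_L·tanβl)
     = 75·(337 − j280)/(75 − j1260)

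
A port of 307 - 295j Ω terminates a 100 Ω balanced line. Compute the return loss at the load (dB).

RL ≈ 2.89 dB

Γ = (207 − j295)/(407 − j295), |Γ| = 0.717
RL = −20·log₁₀|Γ| = −20·log₁₀(0.717)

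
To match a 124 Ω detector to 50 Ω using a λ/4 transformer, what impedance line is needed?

Z_qwt ≈ 78.7 Ω

Z_qwt = √(Z_0·R_L) = √(50 × 124) = √6200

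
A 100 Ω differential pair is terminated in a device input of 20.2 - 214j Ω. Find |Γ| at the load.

|Γ| ≈ 0.931

Γ = (Z_L − Z_0)/(Z_L + Z_0) = (-79.8 − j214)/(120.2 − j214)
|Γ| = 228/245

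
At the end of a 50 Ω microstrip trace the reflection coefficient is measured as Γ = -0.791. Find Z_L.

Z_L ≈ 5.83 Ω

Z_L = Z_0·(1 + Γ)/(1 − Γ) = 50·(0.209)/(1.79)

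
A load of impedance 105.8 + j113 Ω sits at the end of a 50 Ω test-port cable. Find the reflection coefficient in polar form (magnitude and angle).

Γ = (Z_L − Z_0)/(Z_L + Z_0) = (55.8 + j113)/(155.8 + j113)
|Γ| = 126/192 = 0.655

Γ ≈ 0.655 ∠ 27.8°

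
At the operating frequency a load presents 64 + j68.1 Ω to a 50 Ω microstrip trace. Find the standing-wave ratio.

VSWR ≈ 3.2

Γ = (Z_L − Z_0)/(Z_L + Z_0) = (14 + j68.1)/(114 + j68.1)
|Γ| = 69.5/133 = 0.524
VSWR = (1 + |Γ|)/(1 − |Γ|) = 1.52/0.476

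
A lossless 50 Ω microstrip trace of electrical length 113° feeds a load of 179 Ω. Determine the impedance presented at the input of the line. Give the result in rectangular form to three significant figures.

Z_in ≈ 16.3 + j19.3 Ω

tan(βl) = tan(113°) = -2.36
Z_in = Z_0·(Z_L + jZ_0·tanβl)/(Z_0 + jZ_L·tanβl)
     = 50·(179 − j118)/(50 − j422)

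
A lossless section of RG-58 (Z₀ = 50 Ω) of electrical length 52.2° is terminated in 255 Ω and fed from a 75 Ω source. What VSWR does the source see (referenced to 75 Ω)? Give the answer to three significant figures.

VSWR ≈ 6.08

tan(βl) = 1.29
Z_in = Z_0·(Z_L + jZ_0·tanβl)/(Z_0 + jZ_L·tanβl) = 15.3 − j36.4 Ω
Γ_s = (Z_in − Z_s)/(Z_in + Z_s) = (-59.7 − j36.4)/(90.3 − j36.4), |Γ_s| = 0.718
VSWR = (1 + |Γ_s|)/(1 − |Γ_s|)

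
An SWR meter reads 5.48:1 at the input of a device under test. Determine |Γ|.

|Γ| = (S − 1)/(S + 1) = (5.48 − 1)/(5.48 + 1) = 4.48/6.48

|Γ| ≈ 0.691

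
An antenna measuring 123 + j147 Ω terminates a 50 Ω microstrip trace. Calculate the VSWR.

VSWR ≈ 6.22

Γ = (Z_L − Z_0)/(Z_L + Z_0) = (73 + j147)/(173 + j147)
|Γ| = 164/227 = 0.723
VSWR = (1 + |Γ|)/(1 − |Γ|) = 1.72/0.277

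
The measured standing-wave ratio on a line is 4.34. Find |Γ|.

|Γ| ≈ 0.625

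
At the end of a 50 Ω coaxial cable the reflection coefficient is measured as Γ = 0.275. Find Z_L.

Z_L ≈ 87.9 Ω

Z_L = Z_0·(1 + Γ)/(1 − Γ) = 50·(1.27)/(0.725)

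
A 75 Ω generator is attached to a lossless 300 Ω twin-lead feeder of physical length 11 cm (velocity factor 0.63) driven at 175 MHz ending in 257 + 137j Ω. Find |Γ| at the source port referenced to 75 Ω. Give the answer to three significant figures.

|Γ| ≈ 0.735

λ = v/f = 0.63·c / 175 MHz = 1.08 m
βl = 2π·l/λ = 2π × 0.102 = 36.7°
tan(βl) = 0.744
Z_in = Z_0·(Z_L + jZ_0·tanβl)/(Z_0 + jZ_L·tanβl) = 474 + j87.8 Ω
Γ_s = (Z_in − Z_s)/(Z_in + Z_s) = (399 + j87.8)/(549 + j87.8), |Γ_s| = 0.735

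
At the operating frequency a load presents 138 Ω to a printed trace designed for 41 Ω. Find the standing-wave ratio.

Γ = (138 − 41)/(138 + 41) = 0.542
VSWR = (1 + 0.542)/(1 − 0.542)

VSWR ≈ 3.37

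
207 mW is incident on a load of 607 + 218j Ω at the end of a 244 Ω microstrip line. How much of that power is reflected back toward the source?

P_reflected ≈ 48.1 mW

|Γ| = |(363 + j218)/(851 + j218)| = 0.482
|Γ|² = 0.232
P_refl = |Γ|²·P_inc = 48.1 mW, P_del = (1 − |Γ|²)·P_inc = 159 mW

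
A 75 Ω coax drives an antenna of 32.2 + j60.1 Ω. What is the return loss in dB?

Γ = (-42.8 + j60.1)/(107.2 + j60.1), |Γ| = 0.6
RL = −20·log₁₀|Γ| = −20·log₁₀(0.6)

RL ≈ 4.43 dB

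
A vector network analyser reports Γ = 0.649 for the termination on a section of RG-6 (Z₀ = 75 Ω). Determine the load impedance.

Z_L = Z_0·(1 + Γ)/(1 − Γ) = 75·(1.65)/(0.351)

Z_L ≈ 352 Ω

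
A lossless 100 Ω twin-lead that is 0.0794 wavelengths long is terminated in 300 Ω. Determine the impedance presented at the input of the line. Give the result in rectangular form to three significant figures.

βl = 2π × 0.0794 = 28.6°
tan(βl) = tan(28.6°) = 0.545
Z_in = Z_0·(Z_L + jZ_0·tanβl)/(Z_0 + jZ_L·tanβl)
     = 100·(300 + j54.5)/(100 + j163)

Z_in ≈ 106 − j119 Ω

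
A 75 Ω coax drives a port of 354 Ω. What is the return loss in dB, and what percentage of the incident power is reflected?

Γ = (354 − 75)/(354 + 75) = 0.65
RL = −20·log₁₀(0.65) = 3.74 dB
P_refl/P_inc = |Γ|² = 0.423

RL ≈ 3.74 dB; 42.3% of incident power reflected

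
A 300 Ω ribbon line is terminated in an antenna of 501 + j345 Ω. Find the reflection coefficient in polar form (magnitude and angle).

Γ ≈ 0.458 ∠ 36.5°

Γ = (Z_L − Z_0)/(Z_L + Z_0) = (201 + j345)/(801 + j345)
|Γ| = 399/872 = 0.458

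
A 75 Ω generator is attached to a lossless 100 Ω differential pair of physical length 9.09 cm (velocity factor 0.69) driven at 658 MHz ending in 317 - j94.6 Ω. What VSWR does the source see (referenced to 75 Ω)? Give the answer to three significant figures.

λ = v/f = 0.69·c / 658 MHz = 0.315 m
βl = 2π·l/λ = 2π × 0.289 = 104°
tan(βl) = -4
Z_in = Z_0·(Z_L + jZ_0·tanβl)/(Z_0 + jZ_L·tanβl) = 32 + j32 Ω
Γ_s = (Z_in − Z_s)/(Z_in + Z_s) = (-43 + j32)/(107 + j32), |Γ_s| = 0.48
VSWR = (1 + |Γ_s|)/(1 − |Γ_s|)

VSWR ≈ 2.85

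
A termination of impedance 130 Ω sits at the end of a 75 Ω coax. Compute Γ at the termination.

Γ = (Z_L − Z_0)/(Z_L + Z_0) = (130 − 75)/(130 + 75) = 55/205

Γ = 0.268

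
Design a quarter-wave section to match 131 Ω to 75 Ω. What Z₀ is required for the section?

Z_qwt ≈ 99.1 Ω

Z_qwt = √(Z_0·R_L) = √(75 × 131) = √9825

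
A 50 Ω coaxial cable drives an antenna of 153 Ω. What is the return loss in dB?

Γ = (153 − 50)/(153 + 50) = 0.507
RL = −20·log₁₀|Γ| = −20·log₁₀(0.507)

RL ≈ 5.89 dB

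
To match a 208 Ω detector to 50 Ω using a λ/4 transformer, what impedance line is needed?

Z_qwt ≈ 102 Ω

Z_qwt = √(Z_0·R_L) = √(50 × 208) = √10400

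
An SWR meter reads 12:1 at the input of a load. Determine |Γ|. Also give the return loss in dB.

|Γ| ≈ 0.846; return loss ≈ 1.45 dB

|Γ| = (S − 1)/(S + 1) = (12 − 1)/(12 + 1) = 11/13
RL = −20·log₁₀|Γ| = −20·log₁₀(0.846)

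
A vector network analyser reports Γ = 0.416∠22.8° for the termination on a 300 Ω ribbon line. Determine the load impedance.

Z_L ≈ 611 + j238 Ω

Z_L = Z_0·(1 + Γ)/(1 − Γ) = 300·(1.38 + j0.161)/(0.617 − j0.161)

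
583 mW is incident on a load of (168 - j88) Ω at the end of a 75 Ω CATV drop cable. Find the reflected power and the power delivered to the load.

|Γ| = |(93 − j88)/(243 − j88)| = 0.495
|Γ|² = 0.245
P_refl = |Γ|²·P_inc = 143 mW, P_del = (1 − |Γ|²)·P_inc = 440 mW

P_reflected ≈ 143 mW; P_delivered ≈ 440 mW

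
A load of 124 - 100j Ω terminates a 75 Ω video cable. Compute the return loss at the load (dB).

RL ≈ 6.02 dB

Γ = (49 − j100)/(199 − j100), |Γ| = 0.5
RL = −20·log₁₀|Γ| = −20·log₁₀(0.5)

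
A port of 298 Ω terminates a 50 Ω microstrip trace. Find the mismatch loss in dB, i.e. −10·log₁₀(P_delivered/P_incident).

mismatch loss ≈ 3.08 dB

Γ = (298 − 50)/(298 + 50) = 0.713
|Γ|² = 0.508, so P_del/P_inc = 1 − |Γ|² = 0.492
ML = −10·log₁₀(1 − |Γ|²)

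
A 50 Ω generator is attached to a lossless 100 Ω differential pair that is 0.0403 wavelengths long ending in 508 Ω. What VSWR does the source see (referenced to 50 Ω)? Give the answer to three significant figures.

βl = 2π × 0.0403 = 14.5°
tan(βl) = 0.259
Z_in = Z_0·(Z_L + jZ_0·tanβl)/(Z_0 + jZ_L·tanβl) = 199 − j235 Ω
Γ_s = (Z_in − Z_s)/(Z_in + Z_s) = (149 − j235)/(249 − j235), |Γ_s| = 0.813
VSWR = (1 + |Γ_s|)/(1 − |Γ_s|)

VSWR ≈ 9.7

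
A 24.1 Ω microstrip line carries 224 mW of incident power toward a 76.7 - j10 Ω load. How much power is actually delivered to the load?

P_delivered ≈ 161 mW

|Γ| = |(52.6 − j10)/(100.8 − j10)| = 0.529
|Γ|² = 0.279
P_refl = |Γ|²·P_inc = 62.6 mW, P_del = (1 − |Γ|²)·P_inc = 161 mW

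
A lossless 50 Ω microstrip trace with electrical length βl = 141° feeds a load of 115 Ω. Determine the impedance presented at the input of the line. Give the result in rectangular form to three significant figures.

tan(βl) = tan(141°) = -0.81
Z_in = Z_0·(Z_L + jZ_0·tanβl)/(Z_0 + jZ_L·tanβl)
     = 50·(115 − j40.5)/(50 − j93.1)

Z_in ≈ 42.6 + j38.9 Ω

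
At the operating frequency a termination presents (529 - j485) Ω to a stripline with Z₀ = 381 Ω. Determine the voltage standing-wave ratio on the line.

VSWR ≈ 2.94

Γ = (Z_L − Z_0)/(Z_L + Z_0) = (148 − j485)/(910 − j485)
|Γ| = 507/1030 = 0.492
VSWR = (1 + |Γ|)/(1 − |Γ|) = 1.49/0.508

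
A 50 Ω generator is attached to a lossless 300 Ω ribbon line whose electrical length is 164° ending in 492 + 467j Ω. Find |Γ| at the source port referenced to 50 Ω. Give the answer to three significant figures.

tan(βl) = -0.287
Z_in = Z_0·(Z_L + jZ_0·tanβl)/(Z_0 + jZ_L·tanβl) = 230 + j338 Ω
Γ_s = (Z_in − Z_s)/(Z_in + Z_s) = (180 + j338)/(280 + j338), |Γ_s| = 0.873

|Γ| ≈ 0.873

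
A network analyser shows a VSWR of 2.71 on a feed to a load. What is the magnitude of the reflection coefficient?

|Γ| = (S − 1)/(S + 1) = (2.71 − 1)/(2.71 + 1) = 1.71/3.71

|Γ| ≈ 0.461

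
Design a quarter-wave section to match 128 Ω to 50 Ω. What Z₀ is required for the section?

Z_qwt = √(Z_0·R_L) = √(50 × 128) = √6400

Z_qwt ≈ 80 Ω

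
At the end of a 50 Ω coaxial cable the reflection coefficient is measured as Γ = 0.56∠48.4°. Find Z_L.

Z_L ≈ 60.2 + j73.5 Ω

Z_L = Z_0·(1 + Γ)/(1 − Γ) = 50·(1.37 + j0.419)/(0.628 − j0.419)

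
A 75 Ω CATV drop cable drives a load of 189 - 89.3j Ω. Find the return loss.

Γ = (114 − j89.3)/(264 − j89.3), |Γ| = 0.52
RL = −20·log₁₀|Γ| = −20·log₁₀(0.52)

RL ≈ 5.69 dB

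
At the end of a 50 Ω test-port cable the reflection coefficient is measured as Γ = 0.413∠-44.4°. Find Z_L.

Z_L ≈ 71.5 − j49.8 Ω

Z_L = Z_0·(1 + Γ)/(1 − Γ) = 50·(1.3 − j0.289)/(0.705 + j0.289)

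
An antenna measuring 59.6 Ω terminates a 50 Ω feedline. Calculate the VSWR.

Γ = (59.6 − 50)/(59.6 + 50) = 0.0876
VSWR = (1 + 0.0876)/(1 − 0.0876)

VSWR ≈ 1.19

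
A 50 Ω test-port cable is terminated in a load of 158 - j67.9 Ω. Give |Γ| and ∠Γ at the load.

Γ ≈ 0.583 ∠ -14.1°

Γ = (Z_L − Z_0)/(Z_L + Z_0) = (108 − j67.9)/(208 − j67.9)
|Γ| = 128/219 = 0.583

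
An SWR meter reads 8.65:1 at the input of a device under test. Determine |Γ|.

|Γ| = (S − 1)/(S + 1) = (8.65 − 1)/(8.65 + 1) = 7.65/9.65

|Γ| ≈ 0.793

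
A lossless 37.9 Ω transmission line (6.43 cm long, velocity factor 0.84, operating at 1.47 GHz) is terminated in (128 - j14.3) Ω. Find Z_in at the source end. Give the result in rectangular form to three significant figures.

Z_in ≈ 21.7 + j33.9 Ω

λ = v/f = 0.84·c / 1.47 GHz = 0.171 m
βl = 2π·l/λ = 2π × 0.375 = 135°
tan(βl) = tan(135°) = -0.999
Z_in = Z_0·(Z_L + jZ_0·tanβl)/(Z_0 + jZ_L·tanβl)
     = 37.9·(128 − j52.2)/(23.6 − j128)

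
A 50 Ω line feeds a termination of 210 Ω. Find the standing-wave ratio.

VSWR ≈ 4.2

For a purely resistive load, VSWR = R_L/Z_0 or Z_0/R_L (whichever > 1) = 210/50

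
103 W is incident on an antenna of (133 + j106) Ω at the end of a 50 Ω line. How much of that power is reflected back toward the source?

|Γ| = |(83 + j106)/(183 + j106)| = 0.637
|Γ|² = 0.405
P_refl = |Γ|²·P_inc = 41.7 W, P_del = (1 − |Γ|²)·P_inc = 61.3 W

P_reflected ≈ 41.7 W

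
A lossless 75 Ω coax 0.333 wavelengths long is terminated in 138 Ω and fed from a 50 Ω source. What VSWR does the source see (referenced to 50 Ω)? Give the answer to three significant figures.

βl = 2π × 0.333 = 120°
tan(βl) = -1.74
Z_in = Z_0·(Z_L + jZ_0·tanβl)/(Z_0 + jZ_L·tanβl) = 49.4 + j27.7 Ω
Γ_s = (Z_in − Z_s)/(Z_in + Z_s) = (-0.6 + j27.7)/(99.4 + j27.7), |Γ_s| = 0.268
VSWR = (1 + |Γ_s|)/(1 − |Γ_s|)

VSWR ≈ 1.73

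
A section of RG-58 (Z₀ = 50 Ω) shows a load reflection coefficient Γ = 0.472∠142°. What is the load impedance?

Z_L ≈ 19.8 + j14.8 Ω

Z_L = Z_0·(1 + Γ)/(1 − Γ) = 50·(0.628 + j0.291)/(1.37 − j0.291)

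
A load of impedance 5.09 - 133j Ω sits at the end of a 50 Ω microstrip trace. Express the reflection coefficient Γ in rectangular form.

Γ ≈ 0.734 − j0.642

Γ = (Z_L − Z_0)/(Z_L + Z_0) = (-44.91 − j133)/(55.09 − j133)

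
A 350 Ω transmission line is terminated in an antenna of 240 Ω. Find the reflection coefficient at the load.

Γ = (Z_L − Z_0)/(Z_L + Z_0) = (240 − 350)/(240 + 350) = -110/590

Γ = -0.186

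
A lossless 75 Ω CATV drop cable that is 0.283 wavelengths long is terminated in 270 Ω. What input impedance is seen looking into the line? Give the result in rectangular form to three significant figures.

βl = 2π × 0.283 = 102°
tan(βl) = tan(102°) = -4.75
Z_in = Z_0·(Z_L + jZ_0·tanβl)/(Z_0 + jZ_L·tanβl)
     = 75·(270 − j357)/(75 − j1280)

Z_in ≈ 21.7 + j14.5 Ω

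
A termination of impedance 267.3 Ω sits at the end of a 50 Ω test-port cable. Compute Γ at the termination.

Γ = (Z_L − Z_0)/(Z_L + Z_0) = (267.3 − 50)/(267.3 + 50) = 217.3/317.3

Γ = 0.685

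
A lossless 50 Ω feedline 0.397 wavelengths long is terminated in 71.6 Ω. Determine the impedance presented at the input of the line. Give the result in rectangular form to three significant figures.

Z_in ≈ 51.8 + j18.3 Ω

βl = 2π × 0.397 = 143°
tan(βl) = tan(143°) = -0.756
Z_in = Z_0·(Z_L + jZ_0·tanβl)/(Z_0 + jZ_L·tanβl)
     = 50·(71.6 − j37.8)/(50 − j54.1)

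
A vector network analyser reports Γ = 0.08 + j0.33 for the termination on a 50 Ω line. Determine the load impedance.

Z_L = Z_0·(1 + Γ)/(1 − Γ) = 50·(1.08 + j0.33)/(0.92 − j0.33)

Z_L ≈ 46.3 + j34.5 Ω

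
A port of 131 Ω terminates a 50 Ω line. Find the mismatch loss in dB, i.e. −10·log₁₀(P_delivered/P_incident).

Γ = (131 − 50)/(131 + 50) = 0.448
|Γ|² = 0.2, so P_del/P_inc = 1 − |Γ|² = 0.8
ML = −10·log₁₀(1 − |Γ|²)

mismatch loss ≈ 0.971 dB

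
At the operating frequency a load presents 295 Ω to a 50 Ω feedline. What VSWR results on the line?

Γ = (295 − 50)/(295 + 50) = 0.71
VSWR = (1 + 0.71)/(1 − 0.71)

VSWR ≈ 5.9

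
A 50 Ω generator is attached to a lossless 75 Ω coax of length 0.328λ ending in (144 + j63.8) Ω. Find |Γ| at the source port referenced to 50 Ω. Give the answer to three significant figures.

|Γ| ≈ 0.278

βl = 2π × 0.328 = 118°
tan(βl) = -1.87
Z_in = Z_0·(Z_L + jZ_0·tanβl)/(Z_0 + jZ_L·tanβl) = 33 + j16.2 Ω
Γ_s = (Z_in − Z_s)/(Z_in + Z_s) = (-17 + j16.2)/(83 + j16.2), |Γ_s| = 0.278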